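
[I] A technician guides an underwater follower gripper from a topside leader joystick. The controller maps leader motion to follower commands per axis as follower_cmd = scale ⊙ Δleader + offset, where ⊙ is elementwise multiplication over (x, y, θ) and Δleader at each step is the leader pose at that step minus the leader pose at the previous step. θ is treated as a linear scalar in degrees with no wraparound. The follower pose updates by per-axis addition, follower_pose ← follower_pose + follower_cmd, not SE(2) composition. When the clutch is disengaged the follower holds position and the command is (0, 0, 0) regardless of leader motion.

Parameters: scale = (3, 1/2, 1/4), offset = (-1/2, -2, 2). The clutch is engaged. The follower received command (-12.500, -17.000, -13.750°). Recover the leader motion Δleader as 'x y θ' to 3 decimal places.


-4.000 -30.000 -63.000

axis x: (-12.500 − -1/2) / (3) = -4.000
axis y: (-17.000 − -2) / (1/2) = -30.000
axis θ: (-13.750 − 2) / (1/4) = -63.000


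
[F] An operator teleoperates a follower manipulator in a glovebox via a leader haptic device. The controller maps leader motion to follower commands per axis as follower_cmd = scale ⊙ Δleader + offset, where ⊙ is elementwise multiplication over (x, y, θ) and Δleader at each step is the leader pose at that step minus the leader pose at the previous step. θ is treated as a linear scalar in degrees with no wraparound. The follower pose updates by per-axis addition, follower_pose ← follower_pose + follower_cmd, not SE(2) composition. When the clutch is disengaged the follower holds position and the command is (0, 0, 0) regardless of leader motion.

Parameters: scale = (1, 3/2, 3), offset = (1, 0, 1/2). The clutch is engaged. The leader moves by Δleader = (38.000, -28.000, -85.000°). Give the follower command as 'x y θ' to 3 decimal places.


axis x: 1·38.000 + 1 = 39.000
axis y: 3/2·-28.000 + 0 = -42.000
axis θ: 3·-85.000 + 1/2 = -254.500

39.000 -42.000 -254.500


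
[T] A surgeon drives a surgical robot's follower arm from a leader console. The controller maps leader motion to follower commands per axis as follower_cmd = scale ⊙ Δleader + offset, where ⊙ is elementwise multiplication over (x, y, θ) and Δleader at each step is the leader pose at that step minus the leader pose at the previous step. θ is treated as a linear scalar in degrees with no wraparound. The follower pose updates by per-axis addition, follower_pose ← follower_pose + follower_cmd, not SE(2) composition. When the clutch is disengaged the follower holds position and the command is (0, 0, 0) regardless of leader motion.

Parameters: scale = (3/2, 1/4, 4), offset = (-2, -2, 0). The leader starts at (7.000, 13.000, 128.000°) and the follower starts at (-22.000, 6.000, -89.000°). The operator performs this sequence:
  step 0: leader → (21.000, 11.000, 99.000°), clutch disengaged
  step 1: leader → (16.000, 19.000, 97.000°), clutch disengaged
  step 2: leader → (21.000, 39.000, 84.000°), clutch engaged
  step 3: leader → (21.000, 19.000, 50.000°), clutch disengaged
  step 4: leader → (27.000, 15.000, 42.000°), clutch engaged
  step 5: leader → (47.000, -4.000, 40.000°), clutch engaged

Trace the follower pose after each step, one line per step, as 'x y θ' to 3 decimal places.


step 0: Δleader=(14.000, -2.000, -29.000°), disengaged; cmd=(0,0,0) → follower holds at (-22.000, 6.000, -89.000°)
step 1: Δleader=(-5.000, 8.000, -2.000°), disengaged; cmd=(0,0,0) → follower holds at (-22.000, 6.000, -89.000°)
step 2: Δleader=(5.000, 20.000, -13.000°), engaged; cmd=(5.500, 3.000, -52.000°) → follower=(-16.500, 9.000, -141.000°)
step 3: Δleader=(0.000, -20.000, -34.000°), disengaged; cmd=(0,0,0) → follower holds at (-16.500, 9.000, -141.000°)
step 4: Δleader=(6.000, -4.000, -8.000°), engaged; cmd=(7.000, -3.000, -32.000°) → follower=(-9.500, 6.000, -173.000°)
step 5: Δleader=(20.000, -19.000, -2.000°), engaged; cmd=(28.000, -6.750, -8.000°) → follower=(18.500, -0.750, -181.000°)

-22.000 6.000 -89.000
-22.000 6.000 -89.000
-16.500 9.000 -141.000
-16.500 9.000 -141.000
-9.500 6.000 -173.000
18.500 -0.750 -181.000


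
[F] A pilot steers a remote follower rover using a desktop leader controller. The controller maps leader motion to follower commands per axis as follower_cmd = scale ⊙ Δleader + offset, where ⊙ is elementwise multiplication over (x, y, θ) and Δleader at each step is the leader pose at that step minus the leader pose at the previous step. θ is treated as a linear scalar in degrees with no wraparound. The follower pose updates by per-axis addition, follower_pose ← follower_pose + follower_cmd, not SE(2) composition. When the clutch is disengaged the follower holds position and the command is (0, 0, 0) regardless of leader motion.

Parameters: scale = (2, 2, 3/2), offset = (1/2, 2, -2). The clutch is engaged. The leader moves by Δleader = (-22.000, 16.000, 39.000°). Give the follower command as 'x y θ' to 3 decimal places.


-43.500 34.000 56.500

axis x: 2·-22.000 + 1/2 = -43.500
axis y: 2·16.000 + 2 = 34.000
axis θ: 3/2·39.000 + -2 = 56.500


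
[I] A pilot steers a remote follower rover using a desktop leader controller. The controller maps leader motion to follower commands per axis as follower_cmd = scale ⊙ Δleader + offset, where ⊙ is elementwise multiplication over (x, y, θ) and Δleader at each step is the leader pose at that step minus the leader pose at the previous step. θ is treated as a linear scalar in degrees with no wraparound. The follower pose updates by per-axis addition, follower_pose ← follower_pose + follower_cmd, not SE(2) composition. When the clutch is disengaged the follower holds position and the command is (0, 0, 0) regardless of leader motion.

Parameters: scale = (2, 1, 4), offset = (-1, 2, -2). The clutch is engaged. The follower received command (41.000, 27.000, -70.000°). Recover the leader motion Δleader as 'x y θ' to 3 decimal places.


axis x: (41.000 − -1) / (2) = 21.000
axis y: (27.000 − 2) / (1) = 25.000
axis θ: (-70.000 − -2) / (4) = -17.000

21.000 25.000 -17.000


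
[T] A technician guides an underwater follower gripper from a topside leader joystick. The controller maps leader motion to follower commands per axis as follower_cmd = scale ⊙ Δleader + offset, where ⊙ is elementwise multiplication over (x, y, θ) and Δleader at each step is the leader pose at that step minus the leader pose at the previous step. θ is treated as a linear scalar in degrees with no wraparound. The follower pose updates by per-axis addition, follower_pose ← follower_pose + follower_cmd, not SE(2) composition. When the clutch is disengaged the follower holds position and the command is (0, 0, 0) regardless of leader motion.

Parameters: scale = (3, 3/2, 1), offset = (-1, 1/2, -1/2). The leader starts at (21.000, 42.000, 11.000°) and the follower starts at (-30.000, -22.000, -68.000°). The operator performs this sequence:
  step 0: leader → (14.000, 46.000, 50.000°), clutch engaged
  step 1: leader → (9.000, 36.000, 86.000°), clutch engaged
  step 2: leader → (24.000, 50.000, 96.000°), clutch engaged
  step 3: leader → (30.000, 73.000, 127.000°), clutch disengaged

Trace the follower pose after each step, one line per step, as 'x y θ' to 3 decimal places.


-52.000 -15.500 -29.500
-68.000 -30.000 6.000
-24.000 -8.500 15.500
-24.000 -8.500 15.500

step 0: Δleader=(-7.000, 4.000, 39.000°), engaged; cmd=(-22.000, 6.500, 38.500°) → follower=(-52.000, -15.500, -29.500°)
step 1: Δleader=(-5.000, -10.000, 36.000°), engaged; cmd=(-16.000, -14.500, 35.500°) → follower=(-68.000, -30.000, 6.000°)
step 2: Δleader=(15.000, 14.000, 10.000°), engaged; cmd=(44.000, 21.500, 9.500°) → follower=(-24.000, -8.500, 15.500°)
step 3: Δleader=(6.000, 23.000, 31.000°), disengaged; cmd=(0,0,0) → follower holds at (-24.000, -8.500, 15.500°)


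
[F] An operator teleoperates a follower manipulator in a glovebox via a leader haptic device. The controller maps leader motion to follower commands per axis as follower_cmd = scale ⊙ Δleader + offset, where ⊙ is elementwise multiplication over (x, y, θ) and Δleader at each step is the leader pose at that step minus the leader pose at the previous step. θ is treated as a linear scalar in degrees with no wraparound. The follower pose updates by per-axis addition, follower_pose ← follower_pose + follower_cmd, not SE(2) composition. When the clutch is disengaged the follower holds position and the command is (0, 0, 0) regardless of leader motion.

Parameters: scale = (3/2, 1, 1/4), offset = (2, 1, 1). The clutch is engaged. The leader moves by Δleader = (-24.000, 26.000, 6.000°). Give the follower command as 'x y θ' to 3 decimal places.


axis x: 3/2·-24.000 + 2 = -34.000
axis y: 1·26.000 + 1 = 27.000
axis θ: 1/4·6.000 + 1 = 2.500

-34.000 27.000 2.500


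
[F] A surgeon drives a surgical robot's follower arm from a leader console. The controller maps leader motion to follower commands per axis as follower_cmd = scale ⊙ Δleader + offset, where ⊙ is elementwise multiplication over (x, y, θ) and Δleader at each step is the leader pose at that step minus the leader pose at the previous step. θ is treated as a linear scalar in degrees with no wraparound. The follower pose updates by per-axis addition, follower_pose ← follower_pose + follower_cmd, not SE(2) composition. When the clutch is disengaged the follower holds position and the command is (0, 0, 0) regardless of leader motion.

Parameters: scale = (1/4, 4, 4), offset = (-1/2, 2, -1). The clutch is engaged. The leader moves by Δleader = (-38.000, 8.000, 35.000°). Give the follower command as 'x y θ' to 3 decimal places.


-10.000 34.000 139.000

axis x: 1/4·-38.000 + -1/2 = -10.000
axis y: 4·8.000 + 2 = 34.000
axis θ: 4·35.000 + -1 = 139.000


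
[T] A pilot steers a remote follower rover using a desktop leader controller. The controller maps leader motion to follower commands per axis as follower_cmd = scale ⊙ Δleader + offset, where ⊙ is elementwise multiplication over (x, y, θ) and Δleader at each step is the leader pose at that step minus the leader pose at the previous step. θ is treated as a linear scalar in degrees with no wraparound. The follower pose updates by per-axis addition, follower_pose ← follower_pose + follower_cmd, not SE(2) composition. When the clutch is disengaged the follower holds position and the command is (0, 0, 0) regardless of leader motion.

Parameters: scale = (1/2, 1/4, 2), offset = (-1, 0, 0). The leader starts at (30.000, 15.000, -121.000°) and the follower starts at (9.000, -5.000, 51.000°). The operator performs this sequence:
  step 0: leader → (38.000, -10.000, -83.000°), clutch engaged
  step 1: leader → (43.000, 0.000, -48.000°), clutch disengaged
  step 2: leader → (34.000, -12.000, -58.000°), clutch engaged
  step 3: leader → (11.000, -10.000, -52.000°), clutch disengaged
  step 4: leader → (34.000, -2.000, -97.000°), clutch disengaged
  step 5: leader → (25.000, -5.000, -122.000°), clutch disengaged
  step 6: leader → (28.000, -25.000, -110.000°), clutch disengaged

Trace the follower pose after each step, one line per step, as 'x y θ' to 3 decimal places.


12.000 -11.250 127.000
12.000 -11.250 127.000
6.500 -14.250 107.000
6.500 -14.250 107.000
6.500 -14.250 107.000
6.500 -14.250 107.000
6.500 -14.250 107.000

step 0: Δleader=(8.000, -25.000, 38.000°), engaged; cmd=(3.000, -6.250, 76.000°) → follower=(12.000, -11.250, 127.000°)
step 1: Δleader=(5.000, 10.000, 35.000°), disengaged; cmd=(0,0,0) → follower holds at (12.000, -11.250, 127.000°)
step 2: Δleader=(-9.000, -12.000, -10.000°), engaged; cmd=(-5.500, -3.000, -20.000°) → follower=(6.500, -14.250, 107.000°)
step 3: Δleader=(-23.000, 2.000, 6.000°), disengaged; cmd=(0,0,0) → follower holds at (6.500, -14.250, 107.000°)
step 4: Δleader=(23.000, 8.000, -45.000°), disengaged; cmd=(0,0,0) → follower holds at (6.500, -14.250, 107.000°)
step 5: Δleader=(-9.000, -3.000, -25.000°), disengaged; cmd=(0,0,0) → follower holds at (6.500, -14.250, 107.000°)
step 6: Δleader=(3.000, -20.000, 12.000°), disengaged; cmd=(0,0,0) → follower holds at (6.500, -14.250, 107.000°)


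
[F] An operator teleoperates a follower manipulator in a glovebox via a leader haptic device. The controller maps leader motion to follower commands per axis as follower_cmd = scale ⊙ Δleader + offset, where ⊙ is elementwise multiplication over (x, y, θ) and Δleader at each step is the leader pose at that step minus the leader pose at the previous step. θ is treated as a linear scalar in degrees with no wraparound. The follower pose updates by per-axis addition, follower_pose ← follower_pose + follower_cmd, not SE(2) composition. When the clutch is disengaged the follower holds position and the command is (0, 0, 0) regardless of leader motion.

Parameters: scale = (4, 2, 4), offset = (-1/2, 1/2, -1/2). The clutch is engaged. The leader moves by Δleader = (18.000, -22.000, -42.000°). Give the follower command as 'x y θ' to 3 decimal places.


axis x: 4·18.000 + -1/2 = 71.500
axis y: 2·-22.000 + 1/2 = -43.500
axis θ: 4·-42.000 + -1/2 = -168.500

71.500 -43.500 -168.500


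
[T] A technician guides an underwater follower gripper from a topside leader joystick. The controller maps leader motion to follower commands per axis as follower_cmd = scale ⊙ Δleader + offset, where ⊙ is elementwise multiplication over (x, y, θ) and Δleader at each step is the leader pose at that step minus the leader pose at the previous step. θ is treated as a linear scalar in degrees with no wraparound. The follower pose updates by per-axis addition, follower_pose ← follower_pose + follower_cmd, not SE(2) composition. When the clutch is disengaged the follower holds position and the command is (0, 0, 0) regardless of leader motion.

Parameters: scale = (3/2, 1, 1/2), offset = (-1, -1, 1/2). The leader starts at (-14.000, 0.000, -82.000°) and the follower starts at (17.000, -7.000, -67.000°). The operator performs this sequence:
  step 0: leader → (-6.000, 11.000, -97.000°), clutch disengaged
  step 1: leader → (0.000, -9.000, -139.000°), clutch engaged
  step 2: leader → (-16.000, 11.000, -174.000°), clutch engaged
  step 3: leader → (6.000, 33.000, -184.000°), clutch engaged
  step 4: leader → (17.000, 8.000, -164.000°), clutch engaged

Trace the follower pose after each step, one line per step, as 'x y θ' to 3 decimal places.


17.000 -7.000 -67.000
25.000 -28.000 -87.500
0.000 -9.000 -104.500
32.000 12.000 -109.000
47.500 -14.000 -98.500

step 0: Δleader=(8.000, 11.000, -15.000°), disengaged; cmd=(0,0,0) → follower holds at (17.000, -7.000, -67.000°)
step 1: Δleader=(6.000, -20.000, -42.000°), engaged; cmd=(8.000, -21.000, -20.500°) → follower=(25.000, -28.000, -87.500°)
step 2: Δleader=(-16.000, 20.000, -35.000°), engaged; cmd=(-25.000, 19.000, -17.000°) → follower=(0.000, -9.000, -104.500°)
step 3: Δleader=(22.000, 22.000, -10.000°), engaged; cmd=(32.000, 21.000, -4.500°) → follower=(32.000, 12.000, -109.000°)
step 4: Δleader=(11.000, -25.000, 20.000°), engaged; cmd=(15.500, -26.000, 10.500°) → follower=(47.500, -14.000, -98.500°)


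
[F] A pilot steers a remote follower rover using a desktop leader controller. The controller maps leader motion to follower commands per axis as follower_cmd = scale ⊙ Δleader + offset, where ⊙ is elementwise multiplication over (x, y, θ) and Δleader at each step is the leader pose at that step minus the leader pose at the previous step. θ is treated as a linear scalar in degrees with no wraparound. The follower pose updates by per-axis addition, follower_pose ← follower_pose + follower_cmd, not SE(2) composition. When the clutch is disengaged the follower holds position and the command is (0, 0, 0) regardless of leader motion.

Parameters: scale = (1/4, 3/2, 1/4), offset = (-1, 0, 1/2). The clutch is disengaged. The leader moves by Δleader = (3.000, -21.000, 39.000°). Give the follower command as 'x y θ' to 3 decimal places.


clutch disengaged → follower holds; cmd = (0, 0, 0)

0.000 0.000 0.000


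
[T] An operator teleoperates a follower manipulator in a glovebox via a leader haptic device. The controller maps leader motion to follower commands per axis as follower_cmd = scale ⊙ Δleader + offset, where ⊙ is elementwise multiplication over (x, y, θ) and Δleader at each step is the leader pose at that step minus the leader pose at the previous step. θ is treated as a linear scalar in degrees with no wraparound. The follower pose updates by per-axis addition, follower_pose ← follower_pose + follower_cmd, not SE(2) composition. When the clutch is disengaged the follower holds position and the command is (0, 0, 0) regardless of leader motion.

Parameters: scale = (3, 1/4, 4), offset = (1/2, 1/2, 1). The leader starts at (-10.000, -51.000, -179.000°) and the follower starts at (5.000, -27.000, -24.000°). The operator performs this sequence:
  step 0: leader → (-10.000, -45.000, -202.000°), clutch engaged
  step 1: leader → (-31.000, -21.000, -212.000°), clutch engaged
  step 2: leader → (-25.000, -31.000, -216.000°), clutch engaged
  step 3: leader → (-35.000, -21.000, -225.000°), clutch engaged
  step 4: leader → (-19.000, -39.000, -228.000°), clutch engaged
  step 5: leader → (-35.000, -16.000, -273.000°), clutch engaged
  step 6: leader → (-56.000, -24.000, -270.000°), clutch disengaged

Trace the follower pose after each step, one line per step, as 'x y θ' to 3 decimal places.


5.500 -25.000 -115.000
-57.000 -18.500 -154.000
-38.500 -20.500 -169.000
-68.000 -17.500 -204.000
-19.500 -21.500 -215.000
-67.000 -15.250 -394.000
-67.000 -15.250 -394.000

step 0: Δleader=(0.000, 6.000, -23.000°), engaged; cmd=(0.500, 2.000, -91.000°) → follower=(5.500, -25.000, -115.000°)
step 1: Δleader=(-21.000, 24.000, -10.000°), engaged; cmd=(-62.500, 6.500, -39.000°) → follower=(-57.000, -18.500, -154.000°)
step 2: Δleader=(6.000, -10.000, -4.000°), engaged; cmd=(18.500, -2.000, -15.000°) → follower=(-38.500, -20.500, -169.000°)
step 3: Δleader=(-10.000, 10.000, -9.000°), engaged; cmd=(-29.500, 3.000, -35.000°) → follower=(-68.000, -17.500, -204.000°)
step 4: Δleader=(16.000, -18.000, -3.000°), engaged; cmd=(48.500, -4.000, -11.000°) → follower=(-19.500, -21.500, -215.000°)
step 5: Δleader=(-16.000, 23.000, -45.000°), engaged; cmd=(-47.500, 6.250, -179.000°) → follower=(-67.000, -15.250, -394.000°)
step 6: Δleader=(-21.000, -8.000, 3.000°), disengaged; cmd=(0,0,0) → follower holds at (-67.000, -15.250, -394.000°)


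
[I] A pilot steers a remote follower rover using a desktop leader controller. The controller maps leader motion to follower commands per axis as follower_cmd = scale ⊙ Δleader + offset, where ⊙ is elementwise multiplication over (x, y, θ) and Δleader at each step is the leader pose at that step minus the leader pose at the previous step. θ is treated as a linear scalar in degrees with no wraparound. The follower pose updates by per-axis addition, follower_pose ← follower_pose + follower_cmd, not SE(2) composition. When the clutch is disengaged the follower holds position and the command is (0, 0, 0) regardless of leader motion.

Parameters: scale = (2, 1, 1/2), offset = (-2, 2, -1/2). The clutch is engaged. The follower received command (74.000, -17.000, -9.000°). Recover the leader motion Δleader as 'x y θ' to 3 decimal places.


38.000 -19.000 -17.000

axis x: (74.000 − -2) / (2) = 38.000
axis y: (-17.000 − 2) / (1) = -19.000
axis θ: (-9.000 − -1/2) / (1/2) = -17.000


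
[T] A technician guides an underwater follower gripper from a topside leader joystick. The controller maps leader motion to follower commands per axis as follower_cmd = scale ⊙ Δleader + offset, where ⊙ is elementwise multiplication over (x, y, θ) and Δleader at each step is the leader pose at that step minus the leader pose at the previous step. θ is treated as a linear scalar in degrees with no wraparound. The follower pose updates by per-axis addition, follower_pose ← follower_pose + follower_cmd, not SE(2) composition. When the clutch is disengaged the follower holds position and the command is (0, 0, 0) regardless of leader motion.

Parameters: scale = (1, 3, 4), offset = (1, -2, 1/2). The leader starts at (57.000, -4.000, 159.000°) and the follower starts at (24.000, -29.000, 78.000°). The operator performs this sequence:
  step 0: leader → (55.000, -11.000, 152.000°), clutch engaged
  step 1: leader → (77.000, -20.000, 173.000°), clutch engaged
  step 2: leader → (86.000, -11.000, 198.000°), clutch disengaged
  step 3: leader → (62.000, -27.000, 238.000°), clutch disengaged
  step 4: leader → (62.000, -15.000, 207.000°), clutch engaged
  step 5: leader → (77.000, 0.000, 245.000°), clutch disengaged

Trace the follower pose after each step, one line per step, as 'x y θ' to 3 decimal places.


step 0: Δleader=(-2.000, -7.000, -7.000°), engaged; cmd=(-1.000, -23.000, -27.500°) → follower=(23.000, -52.000, 50.500°)
step 1: Δleader=(22.000, -9.000, 21.000°), engaged; cmd=(23.000, -29.000, 84.500°) → follower=(46.000, -81.000, 135.000°)
step 2: Δleader=(9.000, 9.000, 25.000°), disengaged; cmd=(0,0,0) → follower holds at (46.000, -81.000, 135.000°)
step 3: Δleader=(-24.000, -16.000, 40.000°), disengaged; cmd=(0,0,0) → follower holds at (46.000, -81.000, 135.000°)
step 4: Δleader=(0.000, 12.000, -31.000°), engaged; cmd=(1.000, 34.000, -123.500°) → follower=(47.000, -47.000, 11.500°)
step 5: Δleader=(15.000, 15.000, 38.000°), disengaged; cmd=(0,0,0) → follower holds at (47.000, -47.000, 11.500°)

23.000 -52.000 50.500
46.000 -81.000 135.000
46.000 -81.000 135.000
46.000 -81.000 135.000
47.000 -47.000 11.500
47.000 -47.000 11.500


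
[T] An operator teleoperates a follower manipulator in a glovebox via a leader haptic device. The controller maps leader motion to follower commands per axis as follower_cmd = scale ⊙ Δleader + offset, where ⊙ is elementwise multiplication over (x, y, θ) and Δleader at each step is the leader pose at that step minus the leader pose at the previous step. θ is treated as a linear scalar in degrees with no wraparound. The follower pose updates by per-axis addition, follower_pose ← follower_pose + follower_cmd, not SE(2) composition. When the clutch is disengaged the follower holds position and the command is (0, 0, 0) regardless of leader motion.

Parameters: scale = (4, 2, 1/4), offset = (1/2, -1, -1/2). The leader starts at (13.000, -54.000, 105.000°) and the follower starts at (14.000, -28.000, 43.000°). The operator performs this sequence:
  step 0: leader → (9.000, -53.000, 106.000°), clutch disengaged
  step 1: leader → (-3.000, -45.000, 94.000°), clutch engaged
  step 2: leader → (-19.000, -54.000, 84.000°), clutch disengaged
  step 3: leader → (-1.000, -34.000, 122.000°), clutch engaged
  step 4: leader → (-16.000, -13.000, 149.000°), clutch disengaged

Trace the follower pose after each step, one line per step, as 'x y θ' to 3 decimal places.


14.000 -28.000 43.000
-33.500 -13.000 39.500
-33.500 -13.000 39.500
39.000 26.000 48.500
39.000 26.000 48.500

step 0: Δleader=(-4.000, 1.000, 1.000°), disengaged; cmd=(0,0,0) → follower holds at (14.000, -28.000, 43.000°)
step 1: Δleader=(-12.000, 8.000, -12.000°), engaged; cmd=(-47.500, 15.000, -3.500°) → follower=(-33.500, -13.000, 39.500°)
step 2: Δleader=(-16.000, -9.000, -10.000°), disengaged; cmd=(0,0,0) → follower holds at (-33.500, -13.000, 39.500°)
step 3: Δleader=(18.000, 20.000, 38.000°), engaged; cmd=(72.500, 39.000, 9.000°) → follower=(39.000, 26.000, 48.500°)
step 4: Δleader=(-15.000, 21.000, 27.000°), disengaged; cmd=(0,0,0) → follower holds at (39.000, 26.000, 48.500°)


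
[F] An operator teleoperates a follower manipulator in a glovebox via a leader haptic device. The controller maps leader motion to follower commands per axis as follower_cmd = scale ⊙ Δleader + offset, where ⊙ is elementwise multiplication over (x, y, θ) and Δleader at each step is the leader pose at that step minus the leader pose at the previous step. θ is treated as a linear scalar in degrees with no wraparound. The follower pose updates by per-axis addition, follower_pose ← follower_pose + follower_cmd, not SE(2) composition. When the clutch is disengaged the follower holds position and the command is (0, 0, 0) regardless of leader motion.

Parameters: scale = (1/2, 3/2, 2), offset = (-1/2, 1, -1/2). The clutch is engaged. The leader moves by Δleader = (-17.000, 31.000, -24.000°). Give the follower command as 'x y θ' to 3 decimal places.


axis x: 1/2·-17.000 + -1/2 = -9.000
axis y: 3/2·31.000 + 1 = 47.500
axis θ: 2·-24.000 + -1/2 = -48.500

-9.000 47.500 -48.500


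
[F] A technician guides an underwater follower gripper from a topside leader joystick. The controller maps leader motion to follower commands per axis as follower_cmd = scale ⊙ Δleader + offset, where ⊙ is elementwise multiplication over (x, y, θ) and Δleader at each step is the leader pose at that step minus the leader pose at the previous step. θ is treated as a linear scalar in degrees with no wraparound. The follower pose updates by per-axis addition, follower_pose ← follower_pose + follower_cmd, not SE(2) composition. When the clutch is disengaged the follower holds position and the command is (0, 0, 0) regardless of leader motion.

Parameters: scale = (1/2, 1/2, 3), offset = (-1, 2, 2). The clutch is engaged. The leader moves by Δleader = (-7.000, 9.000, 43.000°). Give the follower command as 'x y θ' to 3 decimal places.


axis x: 1/2·-7.000 + -1 = -4.500
axis y: 1/2·9.000 + 2 = 6.500
axis θ: 3·43.000 + 2 = 131.000

-4.500 6.500 131.000


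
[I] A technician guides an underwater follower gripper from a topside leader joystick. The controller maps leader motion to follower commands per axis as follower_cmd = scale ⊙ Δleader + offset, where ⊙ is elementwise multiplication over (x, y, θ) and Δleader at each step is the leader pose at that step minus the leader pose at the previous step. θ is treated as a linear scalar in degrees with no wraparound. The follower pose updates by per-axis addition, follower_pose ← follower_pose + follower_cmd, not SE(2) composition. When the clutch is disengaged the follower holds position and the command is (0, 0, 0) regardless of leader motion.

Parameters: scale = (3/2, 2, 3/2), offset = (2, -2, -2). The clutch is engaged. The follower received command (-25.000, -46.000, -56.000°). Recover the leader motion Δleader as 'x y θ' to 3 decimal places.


-18.000 -22.000 -36.000

axis x: (-25.000 − 2) / (3/2) = -18.000
axis y: (-46.000 − -2) / (2) = -22.000
axis θ: (-56.000 − -2) / (3/2) = -36.000


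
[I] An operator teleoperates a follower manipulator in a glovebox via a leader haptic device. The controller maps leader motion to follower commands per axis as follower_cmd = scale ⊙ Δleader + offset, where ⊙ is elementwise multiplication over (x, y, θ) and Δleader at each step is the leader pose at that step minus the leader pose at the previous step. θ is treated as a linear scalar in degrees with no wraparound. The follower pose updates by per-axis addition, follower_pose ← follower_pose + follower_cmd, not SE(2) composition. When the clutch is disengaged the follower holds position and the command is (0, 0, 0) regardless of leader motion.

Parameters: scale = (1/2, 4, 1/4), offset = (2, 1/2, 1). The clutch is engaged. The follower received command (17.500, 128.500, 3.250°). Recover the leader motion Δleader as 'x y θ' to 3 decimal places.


31.000 32.000 9.000

axis x: (17.500 − 2) / (1/2) = 31.000
axis y: (128.500 − 1/2) / (4) = 32.000
axis θ: (3.250 − 1) / (1/4) = 9.000


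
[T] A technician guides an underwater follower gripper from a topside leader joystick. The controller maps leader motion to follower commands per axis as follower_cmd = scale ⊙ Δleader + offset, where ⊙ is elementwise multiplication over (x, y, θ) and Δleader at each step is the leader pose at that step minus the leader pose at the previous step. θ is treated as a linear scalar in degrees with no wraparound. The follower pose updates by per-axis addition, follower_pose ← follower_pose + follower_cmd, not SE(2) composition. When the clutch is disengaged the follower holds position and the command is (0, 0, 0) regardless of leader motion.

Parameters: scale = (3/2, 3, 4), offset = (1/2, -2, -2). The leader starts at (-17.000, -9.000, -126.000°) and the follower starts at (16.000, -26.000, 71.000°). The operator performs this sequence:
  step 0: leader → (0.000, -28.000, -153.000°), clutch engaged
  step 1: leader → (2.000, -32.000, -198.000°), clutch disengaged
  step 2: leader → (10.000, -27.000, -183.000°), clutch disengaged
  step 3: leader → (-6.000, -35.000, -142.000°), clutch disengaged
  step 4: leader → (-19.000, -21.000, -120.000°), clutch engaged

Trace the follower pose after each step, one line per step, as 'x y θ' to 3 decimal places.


42.000 -85.000 -39.000
42.000 -85.000 -39.000
42.000 -85.000 -39.000
42.000 -85.000 -39.000
23.000 -45.000 47.000

step 0: Δleader=(17.000, -19.000, -27.000°), engaged; cmd=(26.000, -59.000, -110.000°) → follower=(42.000, -85.000, -39.000°)
step 1: Δleader=(2.000, -4.000, -45.000°), disengaged; cmd=(0,0,0) → follower holds at (42.000, -85.000, -39.000°)
step 2: Δleader=(8.000, 5.000, 15.000°), disengaged; cmd=(0,0,0) → follower holds at (42.000, -85.000, -39.000°)
step 3: Δleader=(-16.000, -8.000, 41.000°), disengaged; cmd=(0,0,0) → follower holds at (42.000, -85.000, -39.000°)
step 4: Δleader=(-13.000, 14.000, 22.000°), engaged; cmd=(-19.000, 40.000, 86.000°) → follower=(23.000, -45.000, 47.000°)


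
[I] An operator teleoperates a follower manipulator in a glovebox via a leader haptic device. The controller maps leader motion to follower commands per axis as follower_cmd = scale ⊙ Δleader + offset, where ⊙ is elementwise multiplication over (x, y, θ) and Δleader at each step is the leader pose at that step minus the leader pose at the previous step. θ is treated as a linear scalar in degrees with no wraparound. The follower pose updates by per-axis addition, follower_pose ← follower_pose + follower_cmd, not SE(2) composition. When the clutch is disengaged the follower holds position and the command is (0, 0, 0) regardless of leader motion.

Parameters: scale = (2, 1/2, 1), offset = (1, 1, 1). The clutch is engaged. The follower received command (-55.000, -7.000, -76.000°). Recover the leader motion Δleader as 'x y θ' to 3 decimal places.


axis x: (-55.000 − 1) / (2) = -28.000
axis y: (-7.000 − 1) / (1/2) = -16.000
axis θ: (-76.000 − 1) / (1) = -77.000

-28.000 -16.000 -77.000


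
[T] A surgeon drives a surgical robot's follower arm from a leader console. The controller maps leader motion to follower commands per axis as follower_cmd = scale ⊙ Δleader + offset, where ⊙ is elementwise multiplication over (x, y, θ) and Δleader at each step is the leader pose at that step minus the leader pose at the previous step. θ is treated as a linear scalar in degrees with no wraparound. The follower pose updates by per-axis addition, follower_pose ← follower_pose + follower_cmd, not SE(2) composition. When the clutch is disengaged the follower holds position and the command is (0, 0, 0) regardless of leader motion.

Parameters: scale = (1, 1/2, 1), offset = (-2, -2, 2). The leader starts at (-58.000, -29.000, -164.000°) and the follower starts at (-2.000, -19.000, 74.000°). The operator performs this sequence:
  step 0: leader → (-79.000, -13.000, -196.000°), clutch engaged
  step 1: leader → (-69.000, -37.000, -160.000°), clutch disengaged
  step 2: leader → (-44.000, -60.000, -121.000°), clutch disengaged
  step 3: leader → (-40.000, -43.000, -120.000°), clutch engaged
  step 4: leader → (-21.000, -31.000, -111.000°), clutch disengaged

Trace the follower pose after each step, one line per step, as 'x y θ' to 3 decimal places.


-25.000 -13.000 44.000
-25.000 -13.000 44.000
-25.000 -13.000 44.000
-23.000 -6.500 47.000
-23.000 -6.500 47.000

step 0: Δleader=(-21.000, 16.000, -32.000°), engaged; cmd=(-23.000, 6.000, -30.000°) → follower=(-25.000, -13.000, 44.000°)
step 1: Δleader=(10.000, -24.000, 36.000°), disengaged; cmd=(0,0,0) → follower holds at (-25.000, -13.000, 44.000°)
step 2: Δleader=(25.000, -23.000, 39.000°), disengaged; cmd=(0,0,0) → follower holds at (-25.000, -13.000, 44.000°)
step 3: Δleader=(4.000, 17.000, 1.000°), engaged; cmd=(2.000, 6.500, 3.000°) → follower=(-23.000, -6.500, 47.000°)
step 4: Δleader=(19.000, 12.000, 9.000°), disengaged; cmd=(0,0,0) → follower holds at (-23.000, -6.500, 47.000°)


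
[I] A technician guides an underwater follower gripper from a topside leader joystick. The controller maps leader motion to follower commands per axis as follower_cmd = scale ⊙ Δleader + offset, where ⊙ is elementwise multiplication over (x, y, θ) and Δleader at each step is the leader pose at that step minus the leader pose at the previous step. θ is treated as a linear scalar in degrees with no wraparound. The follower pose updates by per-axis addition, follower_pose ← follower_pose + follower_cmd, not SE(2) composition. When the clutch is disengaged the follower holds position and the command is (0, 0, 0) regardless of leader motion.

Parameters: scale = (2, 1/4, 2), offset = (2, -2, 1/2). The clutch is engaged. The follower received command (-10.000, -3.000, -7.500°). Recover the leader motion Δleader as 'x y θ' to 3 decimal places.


-6.000 -4.000 -4.000

axis x: (-10.000 − 2) / (2) = -6.000
axis y: (-3.000 − -2) / (1/4) = -4.000
axis θ: (-7.500 − 1/2) / (2) = -4.000


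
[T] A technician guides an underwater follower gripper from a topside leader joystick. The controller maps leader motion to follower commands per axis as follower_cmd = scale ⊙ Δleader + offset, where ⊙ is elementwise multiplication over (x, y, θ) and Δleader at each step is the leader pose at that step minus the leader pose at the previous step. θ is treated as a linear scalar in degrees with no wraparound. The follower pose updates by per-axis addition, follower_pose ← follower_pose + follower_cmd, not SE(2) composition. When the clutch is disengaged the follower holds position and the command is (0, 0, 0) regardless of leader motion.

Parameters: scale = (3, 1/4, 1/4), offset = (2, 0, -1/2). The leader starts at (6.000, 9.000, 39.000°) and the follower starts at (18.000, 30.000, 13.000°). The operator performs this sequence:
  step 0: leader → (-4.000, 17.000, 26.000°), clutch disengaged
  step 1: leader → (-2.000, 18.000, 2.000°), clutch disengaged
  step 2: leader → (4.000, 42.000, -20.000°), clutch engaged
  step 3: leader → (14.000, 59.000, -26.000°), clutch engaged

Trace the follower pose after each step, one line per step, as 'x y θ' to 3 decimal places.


18.000 30.000 13.000
18.000 30.000 13.000
38.000 36.000 7.000
70.000 40.250 5.000

step 0: Δleader=(-10.000, 8.000, -13.000°), disengaged; cmd=(0,0,0) → follower holds at (18.000, 30.000, 13.000°)
step 1: Δleader=(2.000, 1.000, -24.000°), disengaged; cmd=(0,0,0) → follower holds at (18.000, 30.000, 13.000°)
step 2: Δleader=(6.000, 24.000, -22.000°), engaged; cmd=(20.000, 6.000, -6.000°) → follower=(38.000, 36.000, 7.000°)
step 3: Δleader=(10.000, 17.000, -6.000°), engaged; cmd=(32.000, 4.250, -2.000°) → follower=(70.000, 40.250, 5.000°)


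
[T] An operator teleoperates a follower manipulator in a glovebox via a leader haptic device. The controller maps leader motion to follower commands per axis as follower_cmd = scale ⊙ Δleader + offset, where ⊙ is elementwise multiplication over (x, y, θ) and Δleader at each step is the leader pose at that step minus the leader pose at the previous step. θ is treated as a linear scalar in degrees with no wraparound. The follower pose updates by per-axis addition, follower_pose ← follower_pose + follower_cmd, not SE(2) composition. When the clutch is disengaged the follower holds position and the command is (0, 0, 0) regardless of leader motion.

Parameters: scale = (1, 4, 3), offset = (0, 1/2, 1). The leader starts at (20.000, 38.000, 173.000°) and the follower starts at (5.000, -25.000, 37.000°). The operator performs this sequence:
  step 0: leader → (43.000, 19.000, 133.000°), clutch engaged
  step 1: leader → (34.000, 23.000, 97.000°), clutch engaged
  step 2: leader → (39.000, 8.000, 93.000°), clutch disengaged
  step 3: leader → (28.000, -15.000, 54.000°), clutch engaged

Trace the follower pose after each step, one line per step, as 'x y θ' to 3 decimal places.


step 0: Δleader=(23.000, -19.000, -40.000°), engaged; cmd=(23.000, -75.500, -119.000°) → follower=(28.000, -100.500, -82.000°)
step 1: Δleader=(-9.000, 4.000, -36.000°), engaged; cmd=(-9.000, 16.500, -107.000°) → follower=(19.000, -84.000, -189.000°)
step 2: Δleader=(5.000, -15.000, -4.000°), disengaged; cmd=(0,0,0) → follower holds at (19.000, -84.000, -189.000°)
step 3: Δleader=(-11.000, -23.000, -39.000°), engaged; cmd=(-11.000, -91.500, -116.000°) → follower=(8.000, -175.500, -305.000°)

28.000 -100.500 -82.000
19.000 -84.000 -189.000
19.000 -84.000 -189.000
8.000 -175.500 -305.000


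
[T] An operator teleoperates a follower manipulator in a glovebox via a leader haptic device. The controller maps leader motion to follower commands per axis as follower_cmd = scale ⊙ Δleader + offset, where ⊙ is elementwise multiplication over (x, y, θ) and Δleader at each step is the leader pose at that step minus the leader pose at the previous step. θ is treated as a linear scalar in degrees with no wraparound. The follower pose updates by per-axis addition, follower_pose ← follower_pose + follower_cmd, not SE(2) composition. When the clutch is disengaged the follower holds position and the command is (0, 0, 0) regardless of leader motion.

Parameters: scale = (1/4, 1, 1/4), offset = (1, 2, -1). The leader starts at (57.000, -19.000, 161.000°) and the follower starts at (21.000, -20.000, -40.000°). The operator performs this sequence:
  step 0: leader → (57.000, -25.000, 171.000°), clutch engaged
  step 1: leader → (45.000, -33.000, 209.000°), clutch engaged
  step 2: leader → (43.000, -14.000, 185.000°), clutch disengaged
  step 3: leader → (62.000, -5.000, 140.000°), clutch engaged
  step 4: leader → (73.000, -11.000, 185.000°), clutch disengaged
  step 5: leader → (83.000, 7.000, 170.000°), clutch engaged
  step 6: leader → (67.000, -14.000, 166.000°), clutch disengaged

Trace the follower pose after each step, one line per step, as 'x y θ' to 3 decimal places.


step 0: Δleader=(0.000, -6.000, 10.000°), engaged; cmd=(1.000, -4.000, 1.500°) → follower=(22.000, -24.000, -38.500°)
step 1: Δleader=(-12.000, -8.000, 38.000°), engaged; cmd=(-2.000, -6.000, 8.500°) → follower=(20.000, -30.000, -30.000°)
step 2: Δleader=(-2.000, 19.000, -24.000°), disengaged; cmd=(0,0,0) → follower holds at (20.000, -30.000, -30.000°)
step 3: Δleader=(19.000, 9.000, -45.000°), engaged; cmd=(5.750, 11.000, -12.250°) → follower=(25.750, -19.000, -42.250°)
step 4: Δleader=(11.000, -6.000, 45.000°), disengaged; cmd=(0,0,0) → follower holds at (25.750, -19.000, -42.250°)
step 5: Δleader=(10.000, 18.000, -15.000°), engaged; cmd=(3.500, 20.000, -4.750°) → follower=(29.250, 1.000, -47.000°)
step 6: Δleader=(-16.000, -21.000, -4.000°), disengaged; cmd=(0,0,0) → follower holds at (29.250, 1.000, -47.000°)

22.000 -24.000 -38.500
20.000 -30.000 -30.000
20.000 -30.000 -30.000
25.750 -19.000 -42.250
25.750 -19.000 -42.250
29.250 1.000 -47.000
29.250 1.000 -47.000


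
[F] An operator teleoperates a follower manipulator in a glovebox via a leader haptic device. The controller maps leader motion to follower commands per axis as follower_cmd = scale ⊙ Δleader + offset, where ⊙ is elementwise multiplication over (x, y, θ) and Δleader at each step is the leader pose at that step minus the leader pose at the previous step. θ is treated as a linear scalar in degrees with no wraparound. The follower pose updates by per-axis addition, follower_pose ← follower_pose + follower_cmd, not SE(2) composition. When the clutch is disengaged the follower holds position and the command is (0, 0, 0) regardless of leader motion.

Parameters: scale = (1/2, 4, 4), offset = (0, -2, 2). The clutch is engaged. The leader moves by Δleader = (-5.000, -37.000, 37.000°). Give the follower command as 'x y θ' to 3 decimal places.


axis x: 1/2·-5.000 + 0 = -2.500
axis y: 4·-37.000 + -2 = -150.000
axis θ: 4·37.000 + 2 = 150.000

-2.500 -150.000 150.000
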